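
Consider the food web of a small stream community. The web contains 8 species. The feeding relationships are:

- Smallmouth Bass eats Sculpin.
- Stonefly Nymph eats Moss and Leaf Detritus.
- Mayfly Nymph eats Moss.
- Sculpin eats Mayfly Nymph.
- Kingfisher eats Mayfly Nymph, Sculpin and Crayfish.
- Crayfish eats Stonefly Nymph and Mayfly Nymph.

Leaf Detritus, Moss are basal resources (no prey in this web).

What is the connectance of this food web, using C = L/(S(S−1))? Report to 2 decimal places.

C = 0.18

The web has S = 8 species and L = 10 feeding links.
C = L / (S(S−1)) = 10 / 56 = 0.1786 ≈ 0.18.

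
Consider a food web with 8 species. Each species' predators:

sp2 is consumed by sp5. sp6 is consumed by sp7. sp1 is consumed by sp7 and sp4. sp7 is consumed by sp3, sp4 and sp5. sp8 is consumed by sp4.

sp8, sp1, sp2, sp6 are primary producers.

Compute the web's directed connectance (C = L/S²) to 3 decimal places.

C = 0.125

The web has S = 8 species and L = 8 feeding links.
C = L / S² = 8 / 64 = 0.1250 ≈ 0.125.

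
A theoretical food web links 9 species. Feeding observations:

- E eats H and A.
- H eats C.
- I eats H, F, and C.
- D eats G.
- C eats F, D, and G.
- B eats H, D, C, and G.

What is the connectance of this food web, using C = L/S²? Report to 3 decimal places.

The web has S = 9 species and L = 14 feeding links.
C = L / S² = 14 / 81 = 0.1728 ≈ 0.173.

C = 0.173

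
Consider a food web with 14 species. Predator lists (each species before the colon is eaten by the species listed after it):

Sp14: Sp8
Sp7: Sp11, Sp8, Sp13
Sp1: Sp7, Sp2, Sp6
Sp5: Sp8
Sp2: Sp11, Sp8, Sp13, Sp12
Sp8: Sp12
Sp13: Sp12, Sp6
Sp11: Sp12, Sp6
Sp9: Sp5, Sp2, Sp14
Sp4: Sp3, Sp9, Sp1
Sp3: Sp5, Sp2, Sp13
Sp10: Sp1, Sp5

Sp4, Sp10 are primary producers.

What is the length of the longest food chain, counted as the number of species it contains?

5 species

One longest chain: Sp4 → Sp1 → Sp7 → Sp11 → Sp12.
It has 5 species and 4 links.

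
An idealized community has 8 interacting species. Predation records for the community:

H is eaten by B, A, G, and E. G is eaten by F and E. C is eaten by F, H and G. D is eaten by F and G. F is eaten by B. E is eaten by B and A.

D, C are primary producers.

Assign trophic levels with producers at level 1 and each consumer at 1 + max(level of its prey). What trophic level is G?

C is a producer → level 1.
H eats C → level 2.
G eats H (level 2); other prey at levels: D 1, C 1 → level 3.

Trophic level 3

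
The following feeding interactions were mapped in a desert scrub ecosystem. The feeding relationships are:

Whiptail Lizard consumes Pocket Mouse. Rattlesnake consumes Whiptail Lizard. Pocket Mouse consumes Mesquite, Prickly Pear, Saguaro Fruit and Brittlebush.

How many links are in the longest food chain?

3 links

One longest chain: Brittlebush → Pocket Mouse → Whiptail Lizard → Rattlesnake.
It has 4 species and 3 links.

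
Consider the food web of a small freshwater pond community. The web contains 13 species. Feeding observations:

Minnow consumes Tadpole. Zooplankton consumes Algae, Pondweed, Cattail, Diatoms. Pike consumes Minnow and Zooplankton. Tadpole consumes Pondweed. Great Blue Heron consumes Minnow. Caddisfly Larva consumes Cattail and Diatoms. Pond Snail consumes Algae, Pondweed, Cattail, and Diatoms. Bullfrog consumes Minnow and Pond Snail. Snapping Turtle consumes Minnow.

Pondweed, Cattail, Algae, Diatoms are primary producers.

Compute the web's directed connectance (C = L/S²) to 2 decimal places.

The web has S = 13 species and L = 18 feeding links.
C = L / S² = 18 / 169 = 0.1065 ≈ 0.11.

C = 0.11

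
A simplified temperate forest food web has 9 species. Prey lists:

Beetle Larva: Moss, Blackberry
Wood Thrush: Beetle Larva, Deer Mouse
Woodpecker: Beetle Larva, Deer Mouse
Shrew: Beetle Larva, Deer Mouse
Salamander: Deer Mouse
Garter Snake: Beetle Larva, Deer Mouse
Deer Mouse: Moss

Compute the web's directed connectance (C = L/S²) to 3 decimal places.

The web has S = 9 species and L = 12 feeding links.
C = L / S² = 12 / 81 = 0.1481 ≈ 0.148.

C = 0.148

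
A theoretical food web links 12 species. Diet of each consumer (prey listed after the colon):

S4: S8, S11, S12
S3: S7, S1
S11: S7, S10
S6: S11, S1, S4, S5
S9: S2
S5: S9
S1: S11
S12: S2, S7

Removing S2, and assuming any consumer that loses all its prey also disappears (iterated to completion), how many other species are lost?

Remove S2.
Round 1: S9 (all prey gone) → extinct.
Round 2: S5 (all prey gone) → extinct.
No further losses. Total secondary extinctions: 2.

2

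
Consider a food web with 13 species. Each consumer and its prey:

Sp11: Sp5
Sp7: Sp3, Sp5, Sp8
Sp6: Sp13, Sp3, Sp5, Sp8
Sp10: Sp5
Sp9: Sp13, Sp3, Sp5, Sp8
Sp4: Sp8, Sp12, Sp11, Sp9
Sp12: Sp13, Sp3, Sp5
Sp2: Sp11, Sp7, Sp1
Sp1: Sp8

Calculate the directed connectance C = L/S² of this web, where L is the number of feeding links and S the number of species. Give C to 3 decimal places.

The web has S = 13 species and L = 24 feeding links.
C = L / S² = 24 / 169 = 0.1420 ≈ 0.142.

C = 0.142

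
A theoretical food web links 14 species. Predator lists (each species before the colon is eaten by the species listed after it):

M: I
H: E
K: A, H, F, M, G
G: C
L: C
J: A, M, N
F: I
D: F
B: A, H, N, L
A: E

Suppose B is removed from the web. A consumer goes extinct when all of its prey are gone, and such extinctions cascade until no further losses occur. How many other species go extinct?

Remove B.
Round 1: L (all prey gone) → extinct.
No further losses. Total secondary extinctions: 1.

1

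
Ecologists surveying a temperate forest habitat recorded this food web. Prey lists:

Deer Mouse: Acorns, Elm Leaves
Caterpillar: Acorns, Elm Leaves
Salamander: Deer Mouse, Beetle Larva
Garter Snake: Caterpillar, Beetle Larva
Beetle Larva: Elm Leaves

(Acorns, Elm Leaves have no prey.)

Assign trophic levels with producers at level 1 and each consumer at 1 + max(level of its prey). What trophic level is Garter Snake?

Trophic level 3

Acorns is a producer → level 1.
Caterpillar eats Acorns (level 1); other prey at levels: Elm Leaves 1 → level 2.
Garter Snake eats Caterpillar (level 2); other prey at levels: Beetle Larva 2 → level 3.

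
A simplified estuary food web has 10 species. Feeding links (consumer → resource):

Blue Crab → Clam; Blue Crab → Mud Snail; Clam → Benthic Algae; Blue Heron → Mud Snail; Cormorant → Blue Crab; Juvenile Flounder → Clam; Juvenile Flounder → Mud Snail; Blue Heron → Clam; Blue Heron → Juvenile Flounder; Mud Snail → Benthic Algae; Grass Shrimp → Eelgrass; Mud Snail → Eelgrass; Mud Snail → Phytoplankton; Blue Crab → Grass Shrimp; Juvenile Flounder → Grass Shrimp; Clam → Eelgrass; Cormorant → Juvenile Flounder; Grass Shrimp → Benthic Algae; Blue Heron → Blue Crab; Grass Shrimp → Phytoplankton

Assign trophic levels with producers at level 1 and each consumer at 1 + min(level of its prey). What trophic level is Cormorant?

Phytoplankton is a producer → level 1.
Grass Shrimp eats Phytoplankton → level 2.
Blue Crab eats Grass Shrimp → level 3.
Cormorant eats Blue Crab → level 4.
No prey of Cormorant is below level 3, so 4 is the minimum.

Trophic level 4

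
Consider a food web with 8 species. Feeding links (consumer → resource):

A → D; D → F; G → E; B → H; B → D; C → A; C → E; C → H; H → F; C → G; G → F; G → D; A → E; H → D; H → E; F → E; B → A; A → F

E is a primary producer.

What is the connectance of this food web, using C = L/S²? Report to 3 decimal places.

The web has S = 8 species and L = 18 feeding links.
C = L / S² = 18 / 64 = 0.2812 ≈ 0.281.

C = 0.281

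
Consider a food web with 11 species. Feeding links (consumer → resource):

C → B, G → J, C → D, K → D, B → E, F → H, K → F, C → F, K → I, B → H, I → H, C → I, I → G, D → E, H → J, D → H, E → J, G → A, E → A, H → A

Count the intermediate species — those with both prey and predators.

7

Intermediate species (has both prey and predators): E, H, G, F, I, D, B.
Count: 7.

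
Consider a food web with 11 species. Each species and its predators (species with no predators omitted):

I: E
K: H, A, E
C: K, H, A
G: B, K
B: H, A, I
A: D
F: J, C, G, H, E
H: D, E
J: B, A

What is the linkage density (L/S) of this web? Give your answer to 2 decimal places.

There are L = 22 links among S = 11 species.
L/S = 22/11 = 2.0000 ≈ 2.00.

L/S = 2.00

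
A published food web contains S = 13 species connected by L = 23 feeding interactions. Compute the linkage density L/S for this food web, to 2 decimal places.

L/S = 1.77

There are L = 23 links among S = 13 species.
L/S = 23/13 = 1.7692 ≈ 1.77.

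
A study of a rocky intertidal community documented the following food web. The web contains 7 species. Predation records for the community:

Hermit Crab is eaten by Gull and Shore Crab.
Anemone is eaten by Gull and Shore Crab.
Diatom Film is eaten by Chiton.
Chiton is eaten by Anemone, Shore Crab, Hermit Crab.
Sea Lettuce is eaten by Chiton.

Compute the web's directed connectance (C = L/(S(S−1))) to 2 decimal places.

The web has S = 7 species and L = 9 feeding links.
C = L / (S(S−1)) = 9 / 42 = 0.2143 ≈ 0.21.

C = 0.21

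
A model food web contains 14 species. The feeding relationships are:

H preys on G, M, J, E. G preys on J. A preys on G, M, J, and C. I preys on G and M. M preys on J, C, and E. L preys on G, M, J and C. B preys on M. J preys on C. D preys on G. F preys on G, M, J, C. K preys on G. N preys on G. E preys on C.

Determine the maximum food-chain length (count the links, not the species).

One longest chain: C → J → G → K.
It has 4 species and 3 links.

3 links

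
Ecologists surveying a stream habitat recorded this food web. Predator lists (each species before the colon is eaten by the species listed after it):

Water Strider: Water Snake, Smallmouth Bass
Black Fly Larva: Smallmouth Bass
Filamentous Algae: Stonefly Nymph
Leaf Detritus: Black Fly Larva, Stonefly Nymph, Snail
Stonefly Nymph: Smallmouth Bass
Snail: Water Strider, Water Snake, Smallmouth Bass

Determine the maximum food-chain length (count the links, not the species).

One longest chain: Leaf Detritus → Snail → Water Strider → Water Snake.
It has 4 species and 3 links.

3 links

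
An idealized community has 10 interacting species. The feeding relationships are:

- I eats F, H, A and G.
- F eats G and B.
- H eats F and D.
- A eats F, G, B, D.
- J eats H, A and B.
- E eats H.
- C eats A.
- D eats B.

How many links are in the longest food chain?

One longest chain: B → D → A → I.
It has 4 species and 3 links.

3 links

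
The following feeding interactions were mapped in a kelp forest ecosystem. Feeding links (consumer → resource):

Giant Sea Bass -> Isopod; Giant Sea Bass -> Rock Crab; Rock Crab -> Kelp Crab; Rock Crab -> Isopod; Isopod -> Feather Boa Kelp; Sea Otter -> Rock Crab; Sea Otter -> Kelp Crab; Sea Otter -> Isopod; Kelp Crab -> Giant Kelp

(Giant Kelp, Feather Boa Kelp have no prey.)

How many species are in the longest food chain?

4 species

One longest chain: Feather Boa Kelp → Isopod → Rock Crab → Giant Sea Bass.
It has 4 species and 3 links.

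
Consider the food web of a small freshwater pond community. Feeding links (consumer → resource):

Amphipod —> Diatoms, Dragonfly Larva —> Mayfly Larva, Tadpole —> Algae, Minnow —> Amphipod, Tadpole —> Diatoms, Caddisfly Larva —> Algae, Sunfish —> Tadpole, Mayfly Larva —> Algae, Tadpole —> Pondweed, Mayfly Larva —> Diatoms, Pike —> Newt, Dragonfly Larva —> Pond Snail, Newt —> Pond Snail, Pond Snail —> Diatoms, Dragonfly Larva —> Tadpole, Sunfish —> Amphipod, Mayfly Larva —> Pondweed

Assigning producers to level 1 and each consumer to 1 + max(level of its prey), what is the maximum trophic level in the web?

Producers (level 1): Pondweed, Algae, Diatoms.
Diatoms → Pond Snail → Newt → Pike gives Pike level 4.
No species has a prey at level 4, so no species reaches level 5.

4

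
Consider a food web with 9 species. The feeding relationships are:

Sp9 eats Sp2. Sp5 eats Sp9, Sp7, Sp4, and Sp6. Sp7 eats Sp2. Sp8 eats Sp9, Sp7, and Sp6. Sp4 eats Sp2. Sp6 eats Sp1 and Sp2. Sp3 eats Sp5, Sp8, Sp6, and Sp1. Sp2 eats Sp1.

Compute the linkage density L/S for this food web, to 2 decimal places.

There are L = 17 links among S = 9 species.
L/S = 17/9 = 1.8889 ≈ 1.89.

L/S = 1.89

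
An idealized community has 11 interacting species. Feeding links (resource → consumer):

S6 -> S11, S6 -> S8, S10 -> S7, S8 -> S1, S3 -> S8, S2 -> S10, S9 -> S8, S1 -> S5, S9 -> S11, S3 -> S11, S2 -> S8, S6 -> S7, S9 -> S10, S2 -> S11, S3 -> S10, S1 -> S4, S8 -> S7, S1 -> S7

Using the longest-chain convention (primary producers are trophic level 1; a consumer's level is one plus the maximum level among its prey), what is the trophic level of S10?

S3 is a producer → level 1.
S10 eats S3 (level 1); other prey at levels: S2 1, S9 1 → level 2.

Trophic level 2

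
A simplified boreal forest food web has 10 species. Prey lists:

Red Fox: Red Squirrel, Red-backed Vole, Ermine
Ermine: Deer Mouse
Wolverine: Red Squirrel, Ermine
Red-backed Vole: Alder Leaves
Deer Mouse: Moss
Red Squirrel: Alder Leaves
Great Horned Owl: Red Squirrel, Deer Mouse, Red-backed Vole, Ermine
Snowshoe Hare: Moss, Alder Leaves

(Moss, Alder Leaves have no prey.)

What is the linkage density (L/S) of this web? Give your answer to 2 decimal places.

L/S = 1.50

There are L = 15 links among S = 10 species.
L/S = 15/10 = 1.5000 ≈ 1.50.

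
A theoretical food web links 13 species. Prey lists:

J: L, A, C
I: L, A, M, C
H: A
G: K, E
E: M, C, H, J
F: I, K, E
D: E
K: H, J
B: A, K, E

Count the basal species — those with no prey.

Basal species (no prey listed): L, A, M, C.
Count: 4.

4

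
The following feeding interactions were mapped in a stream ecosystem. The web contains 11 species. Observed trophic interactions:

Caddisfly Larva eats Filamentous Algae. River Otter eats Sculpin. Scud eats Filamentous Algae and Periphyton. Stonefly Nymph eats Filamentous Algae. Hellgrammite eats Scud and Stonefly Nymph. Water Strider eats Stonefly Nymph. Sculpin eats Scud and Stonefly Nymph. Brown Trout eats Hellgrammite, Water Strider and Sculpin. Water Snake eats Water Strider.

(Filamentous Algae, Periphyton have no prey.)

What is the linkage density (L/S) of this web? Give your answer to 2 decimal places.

There are L = 14 links among S = 11 species.
L/S = 14/11 = 1.2727 ≈ 1.27.

L/S = 1.27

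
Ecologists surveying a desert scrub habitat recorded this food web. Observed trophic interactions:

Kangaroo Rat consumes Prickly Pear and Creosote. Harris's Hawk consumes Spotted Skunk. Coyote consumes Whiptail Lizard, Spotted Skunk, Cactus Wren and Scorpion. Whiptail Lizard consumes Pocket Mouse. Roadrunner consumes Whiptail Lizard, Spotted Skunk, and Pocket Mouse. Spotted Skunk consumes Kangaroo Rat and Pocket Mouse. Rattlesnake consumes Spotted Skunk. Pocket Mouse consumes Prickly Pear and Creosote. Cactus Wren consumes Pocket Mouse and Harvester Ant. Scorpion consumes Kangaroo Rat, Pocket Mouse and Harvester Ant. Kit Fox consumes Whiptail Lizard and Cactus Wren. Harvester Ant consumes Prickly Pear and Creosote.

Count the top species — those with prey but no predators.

Top species (has prey, but nothing eats it): Roadrunner, Coyote, Harris's Hawk, Kit Fox, Rattlesnake.
Count: 5.

5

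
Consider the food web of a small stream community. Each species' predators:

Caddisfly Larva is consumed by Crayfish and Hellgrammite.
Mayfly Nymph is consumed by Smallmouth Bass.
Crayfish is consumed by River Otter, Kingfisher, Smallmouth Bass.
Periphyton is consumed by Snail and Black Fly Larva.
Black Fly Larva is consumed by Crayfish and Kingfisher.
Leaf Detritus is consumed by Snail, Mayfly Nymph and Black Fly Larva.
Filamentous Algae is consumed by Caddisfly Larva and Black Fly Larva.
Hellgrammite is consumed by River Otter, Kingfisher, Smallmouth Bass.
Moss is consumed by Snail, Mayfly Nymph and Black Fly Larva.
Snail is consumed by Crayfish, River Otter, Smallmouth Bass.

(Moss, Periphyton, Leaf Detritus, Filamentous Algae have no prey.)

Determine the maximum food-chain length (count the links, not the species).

3 links

One longest chain: Moss → Snail → Crayfish → Smallmouth Bass.
It has 4 species and 3 links.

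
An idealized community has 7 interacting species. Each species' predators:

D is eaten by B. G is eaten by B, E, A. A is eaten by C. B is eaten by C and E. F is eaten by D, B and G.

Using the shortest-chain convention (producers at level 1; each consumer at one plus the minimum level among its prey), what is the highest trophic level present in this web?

3

Producers (level 1): F.
Following each consumer down to its lowest-level prey: F → B → C (levels 1 through 3).
All prey of C (B 2, A 3) are at level 2 or above, so C is at level 1 + 2 = 3.
Every consumer has at least one prey at level 2 or below, so none exceeds level 3.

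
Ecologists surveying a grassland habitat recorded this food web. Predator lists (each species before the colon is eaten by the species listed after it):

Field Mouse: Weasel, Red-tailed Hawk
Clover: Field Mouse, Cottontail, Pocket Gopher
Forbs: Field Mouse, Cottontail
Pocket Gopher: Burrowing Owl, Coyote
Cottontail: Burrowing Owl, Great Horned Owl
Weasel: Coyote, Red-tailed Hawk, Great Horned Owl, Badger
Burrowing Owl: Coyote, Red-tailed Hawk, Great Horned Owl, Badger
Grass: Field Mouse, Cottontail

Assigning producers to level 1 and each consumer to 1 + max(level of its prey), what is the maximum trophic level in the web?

Producers (level 1): Clover, Forbs, Grass.
Clover → Field Mouse → Weasel → Great Horned Owl gives Great Horned Owl level 4.
No species has a prey at level 4, so no species reaches level 5.

4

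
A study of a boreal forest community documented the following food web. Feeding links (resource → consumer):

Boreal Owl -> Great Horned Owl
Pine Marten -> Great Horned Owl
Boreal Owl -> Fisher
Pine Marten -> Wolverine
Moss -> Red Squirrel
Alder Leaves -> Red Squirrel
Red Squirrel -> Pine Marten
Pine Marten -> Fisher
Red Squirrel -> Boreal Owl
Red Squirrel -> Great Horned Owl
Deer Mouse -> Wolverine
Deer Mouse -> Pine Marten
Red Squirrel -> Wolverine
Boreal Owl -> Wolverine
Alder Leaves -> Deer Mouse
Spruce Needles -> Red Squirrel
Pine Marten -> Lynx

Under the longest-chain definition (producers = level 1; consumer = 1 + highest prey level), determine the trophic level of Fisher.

Trophic level 4

Spruce Needles is a producer → level 1.
Red Squirrel eats Spruce Needles (level 1); other prey at levels: Alder Leaves 1, Moss 1 → level 2.
Pine Marten eats Red Squirrel (level 2); other prey at levels: Deer Mouse 2 → level 3.
Fisher eats Pine Marten (level 3); other prey at levels: Boreal Owl 3 → level 4.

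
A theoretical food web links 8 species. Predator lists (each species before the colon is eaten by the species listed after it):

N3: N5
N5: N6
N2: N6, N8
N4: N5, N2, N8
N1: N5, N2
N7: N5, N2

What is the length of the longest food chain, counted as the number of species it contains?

3 species

One longest chain: N7 → N5 → N6.
It has 3 species and 2 links.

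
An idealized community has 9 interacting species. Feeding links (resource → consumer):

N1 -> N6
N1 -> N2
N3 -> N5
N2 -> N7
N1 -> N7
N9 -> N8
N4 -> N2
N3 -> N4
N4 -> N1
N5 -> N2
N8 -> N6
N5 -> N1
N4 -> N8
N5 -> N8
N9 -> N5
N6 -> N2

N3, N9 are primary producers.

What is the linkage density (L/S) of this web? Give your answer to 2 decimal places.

L/S = 1.78

There are L = 16 links among S = 9 species.
L/S = 16/9 = 1.7778 ≈ 1.78.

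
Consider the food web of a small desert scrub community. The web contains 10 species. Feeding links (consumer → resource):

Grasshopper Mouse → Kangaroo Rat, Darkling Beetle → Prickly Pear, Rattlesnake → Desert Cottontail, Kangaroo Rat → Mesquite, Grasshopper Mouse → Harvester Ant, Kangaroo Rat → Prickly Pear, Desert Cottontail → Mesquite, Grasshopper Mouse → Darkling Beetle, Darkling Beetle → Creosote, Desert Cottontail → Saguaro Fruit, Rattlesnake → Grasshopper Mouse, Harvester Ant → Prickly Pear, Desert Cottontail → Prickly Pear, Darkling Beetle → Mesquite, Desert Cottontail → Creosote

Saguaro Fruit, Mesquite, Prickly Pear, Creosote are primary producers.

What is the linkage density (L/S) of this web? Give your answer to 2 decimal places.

L/S = 1.50

There are L = 15 links among S = 10 species.
L/S = 15/10 = 1.5000 ≈ 1.50.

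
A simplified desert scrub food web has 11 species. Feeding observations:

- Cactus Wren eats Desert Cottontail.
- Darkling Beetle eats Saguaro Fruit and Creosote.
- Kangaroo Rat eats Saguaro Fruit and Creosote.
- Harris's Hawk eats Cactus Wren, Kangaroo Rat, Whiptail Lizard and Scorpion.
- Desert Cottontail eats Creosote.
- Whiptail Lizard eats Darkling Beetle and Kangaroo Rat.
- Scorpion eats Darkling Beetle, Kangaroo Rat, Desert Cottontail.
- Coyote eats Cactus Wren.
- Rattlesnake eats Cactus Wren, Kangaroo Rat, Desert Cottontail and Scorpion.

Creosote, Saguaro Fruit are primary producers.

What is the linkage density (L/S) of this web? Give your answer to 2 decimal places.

L/S = 1.82

There are L = 20 links among S = 11 species.
L/S = 20/11 = 1.8182 ≈ 1.82.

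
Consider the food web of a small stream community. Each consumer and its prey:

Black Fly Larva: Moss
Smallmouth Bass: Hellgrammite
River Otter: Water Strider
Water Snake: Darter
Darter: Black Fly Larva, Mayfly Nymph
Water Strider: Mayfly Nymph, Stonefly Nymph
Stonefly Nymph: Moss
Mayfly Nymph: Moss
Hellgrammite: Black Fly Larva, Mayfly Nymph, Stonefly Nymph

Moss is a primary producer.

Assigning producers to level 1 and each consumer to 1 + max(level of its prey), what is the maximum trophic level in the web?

Producers (level 1): Moss.
Moss → Mayfly Nymph → Water Strider → River Otter gives River Otter level 4.
No species has a prey at level 4, so no species reaches level 5.

4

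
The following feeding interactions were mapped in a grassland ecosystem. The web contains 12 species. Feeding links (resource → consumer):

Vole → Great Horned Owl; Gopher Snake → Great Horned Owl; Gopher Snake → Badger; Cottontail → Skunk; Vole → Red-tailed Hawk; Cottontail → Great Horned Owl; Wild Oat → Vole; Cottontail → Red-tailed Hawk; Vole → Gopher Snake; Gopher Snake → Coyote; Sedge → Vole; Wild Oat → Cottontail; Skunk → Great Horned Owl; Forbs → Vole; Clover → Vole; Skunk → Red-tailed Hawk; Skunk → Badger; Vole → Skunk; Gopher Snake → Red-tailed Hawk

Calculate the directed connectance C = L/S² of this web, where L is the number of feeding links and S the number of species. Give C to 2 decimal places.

C = 0.13

The web has S = 12 species and L = 19 feeding links.
C = L / S² = 19 / 144 = 0.1319 ≈ 0.13.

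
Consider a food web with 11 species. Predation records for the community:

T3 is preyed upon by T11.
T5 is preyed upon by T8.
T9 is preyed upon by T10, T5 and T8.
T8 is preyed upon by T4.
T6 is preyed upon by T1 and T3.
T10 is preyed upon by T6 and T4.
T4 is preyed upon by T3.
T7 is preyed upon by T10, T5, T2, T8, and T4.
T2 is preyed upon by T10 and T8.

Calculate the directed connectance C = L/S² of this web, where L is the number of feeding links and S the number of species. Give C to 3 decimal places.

C = 0.149

The web has S = 11 species and L = 18 feeding links.
C = L / S² = 18 / 121 = 0.1488 ≈ 0.149.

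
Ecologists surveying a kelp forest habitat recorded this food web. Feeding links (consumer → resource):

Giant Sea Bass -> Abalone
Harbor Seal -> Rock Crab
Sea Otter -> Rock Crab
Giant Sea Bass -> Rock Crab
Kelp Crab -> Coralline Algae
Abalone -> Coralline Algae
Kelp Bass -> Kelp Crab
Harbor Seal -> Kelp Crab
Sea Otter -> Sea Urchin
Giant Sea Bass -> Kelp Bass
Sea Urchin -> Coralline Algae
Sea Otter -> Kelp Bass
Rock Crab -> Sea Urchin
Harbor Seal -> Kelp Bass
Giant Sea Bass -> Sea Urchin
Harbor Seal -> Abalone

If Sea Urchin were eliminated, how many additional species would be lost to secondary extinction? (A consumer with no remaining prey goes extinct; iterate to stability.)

Remove Sea Urchin.
Round 1: Rock Crab (all prey gone) → extinct.
No further losses. Total secondary extinctions: 1.

1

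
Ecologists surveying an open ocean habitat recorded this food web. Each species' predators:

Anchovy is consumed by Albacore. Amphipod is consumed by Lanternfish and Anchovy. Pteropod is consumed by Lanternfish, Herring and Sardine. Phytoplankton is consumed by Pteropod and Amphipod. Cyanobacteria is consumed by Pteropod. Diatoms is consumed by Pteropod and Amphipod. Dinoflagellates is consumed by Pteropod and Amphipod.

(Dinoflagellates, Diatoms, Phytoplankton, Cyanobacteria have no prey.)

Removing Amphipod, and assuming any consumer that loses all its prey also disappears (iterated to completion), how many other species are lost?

2

Remove Amphipod.
Round 1: Anchovy (all prey gone) → extinct.
Round 2: Albacore (all prey gone) → extinct.
No further losses. Total secondary extinctions: 2.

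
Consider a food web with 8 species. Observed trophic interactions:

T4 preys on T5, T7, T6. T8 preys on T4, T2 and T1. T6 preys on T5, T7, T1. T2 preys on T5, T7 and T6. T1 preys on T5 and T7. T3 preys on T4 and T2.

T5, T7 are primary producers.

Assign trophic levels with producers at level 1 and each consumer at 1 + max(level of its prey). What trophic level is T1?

Trophic level 2

T5 is a producer → level 1.
T1 eats T5 (level 1); other prey at levels: T7 1 → level 2.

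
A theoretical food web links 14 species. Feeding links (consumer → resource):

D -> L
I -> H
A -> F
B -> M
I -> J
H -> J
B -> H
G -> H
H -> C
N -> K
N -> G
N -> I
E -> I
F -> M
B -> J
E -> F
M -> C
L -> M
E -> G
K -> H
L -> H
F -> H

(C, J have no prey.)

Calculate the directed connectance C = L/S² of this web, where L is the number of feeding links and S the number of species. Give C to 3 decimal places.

The web has S = 14 species and L = 22 feeding links.
C = L / S² = 22 / 196 = 0.1122 ≈ 0.112.

C = 0.112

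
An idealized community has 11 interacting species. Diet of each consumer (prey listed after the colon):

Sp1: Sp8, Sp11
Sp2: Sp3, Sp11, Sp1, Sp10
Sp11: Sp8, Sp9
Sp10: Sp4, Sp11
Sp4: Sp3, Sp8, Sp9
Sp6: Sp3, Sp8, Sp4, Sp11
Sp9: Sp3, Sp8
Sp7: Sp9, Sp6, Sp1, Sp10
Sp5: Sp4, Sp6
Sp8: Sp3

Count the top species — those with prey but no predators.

Top species (has prey, but nothing eats it): Sp7, Sp5, Sp2.
Count: 3.

3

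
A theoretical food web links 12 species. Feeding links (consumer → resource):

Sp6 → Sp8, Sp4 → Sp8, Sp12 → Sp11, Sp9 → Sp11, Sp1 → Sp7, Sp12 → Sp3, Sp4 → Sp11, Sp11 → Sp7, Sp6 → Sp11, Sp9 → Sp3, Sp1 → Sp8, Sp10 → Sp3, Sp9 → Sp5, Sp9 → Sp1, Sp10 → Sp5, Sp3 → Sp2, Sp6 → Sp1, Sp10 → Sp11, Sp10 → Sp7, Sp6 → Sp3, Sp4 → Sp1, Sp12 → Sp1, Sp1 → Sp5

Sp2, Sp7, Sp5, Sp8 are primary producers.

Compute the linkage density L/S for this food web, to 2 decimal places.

There are L = 23 links among S = 12 species.
L/S = 23/12 = 1.9167 ≈ 1.92.

L/S = 1.92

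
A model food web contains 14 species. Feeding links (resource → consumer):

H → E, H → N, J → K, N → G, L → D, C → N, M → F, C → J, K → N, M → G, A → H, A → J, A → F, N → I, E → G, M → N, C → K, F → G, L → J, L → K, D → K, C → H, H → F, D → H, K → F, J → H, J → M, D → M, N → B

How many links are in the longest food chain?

One longest chain: L → J → H → F → G.
It has 5 species and 4 links.

4 links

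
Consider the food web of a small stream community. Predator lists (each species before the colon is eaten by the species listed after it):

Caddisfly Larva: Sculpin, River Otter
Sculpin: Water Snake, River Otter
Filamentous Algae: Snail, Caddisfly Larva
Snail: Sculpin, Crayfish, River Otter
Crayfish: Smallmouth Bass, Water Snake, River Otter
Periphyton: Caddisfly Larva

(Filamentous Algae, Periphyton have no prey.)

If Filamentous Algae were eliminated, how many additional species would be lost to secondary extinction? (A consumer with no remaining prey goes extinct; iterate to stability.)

Remove Filamentous Algae.
Round 1: Snail (all prey gone) → extinct.
Round 2: Crayfish (all prey gone) → extinct.
Round 3: Smallmouth Bass (all prey gone) → extinct.
No further losses. Total secondary extinctions: 3.

3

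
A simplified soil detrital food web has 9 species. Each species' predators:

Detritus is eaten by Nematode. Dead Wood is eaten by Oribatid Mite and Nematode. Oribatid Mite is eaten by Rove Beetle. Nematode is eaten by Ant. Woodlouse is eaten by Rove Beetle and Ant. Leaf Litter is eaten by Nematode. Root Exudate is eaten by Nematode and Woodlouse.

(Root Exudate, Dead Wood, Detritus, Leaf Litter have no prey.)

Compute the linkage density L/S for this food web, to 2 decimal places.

There are L = 10 links among S = 9 species.
L/S = 10/9 = 1.1111 ≈ 1.11.

L/S = 1.11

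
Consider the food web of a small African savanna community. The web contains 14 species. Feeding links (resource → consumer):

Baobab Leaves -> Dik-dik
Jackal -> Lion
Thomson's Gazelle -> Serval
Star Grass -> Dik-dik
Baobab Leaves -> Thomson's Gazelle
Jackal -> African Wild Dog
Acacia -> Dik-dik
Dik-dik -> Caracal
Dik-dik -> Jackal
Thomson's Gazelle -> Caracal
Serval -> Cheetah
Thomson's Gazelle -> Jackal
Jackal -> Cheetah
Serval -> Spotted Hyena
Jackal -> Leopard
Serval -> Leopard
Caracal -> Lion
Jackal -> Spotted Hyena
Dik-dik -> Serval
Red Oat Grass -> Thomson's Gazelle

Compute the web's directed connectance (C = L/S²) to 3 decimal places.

C = 0.102

The web has S = 14 species and L = 20 feeding links.
C = L / S² = 20 / 196 = 0.1020 ≈ 0.102.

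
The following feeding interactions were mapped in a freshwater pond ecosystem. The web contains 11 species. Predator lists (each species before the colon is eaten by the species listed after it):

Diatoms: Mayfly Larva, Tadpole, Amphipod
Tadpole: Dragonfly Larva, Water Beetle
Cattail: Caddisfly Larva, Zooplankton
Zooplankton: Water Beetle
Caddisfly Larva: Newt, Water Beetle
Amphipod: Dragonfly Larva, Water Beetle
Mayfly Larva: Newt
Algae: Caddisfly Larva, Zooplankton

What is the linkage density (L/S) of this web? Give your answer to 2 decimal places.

L/S = 1.36

There are L = 15 links among S = 11 species.
L/S = 15/11 = 1.3636 ≈ 1.36.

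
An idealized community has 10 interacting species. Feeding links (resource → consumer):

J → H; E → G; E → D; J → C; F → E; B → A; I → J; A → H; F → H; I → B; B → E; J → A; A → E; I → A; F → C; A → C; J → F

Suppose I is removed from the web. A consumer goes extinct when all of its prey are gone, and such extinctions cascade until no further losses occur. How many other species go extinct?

9

Remove I.
Round 1: B (all prey gone), J (all prey gone) → extinct.
Round 2: F (all prey gone), A (all prey gone) → extinct.
Round 3: C (all prey gone), E (all prey gone), H (all prey gone) → extinct.
Round 4: D (all prey gone), G (all prey gone) → extinct.
No further losses. Total secondary extinctions: 9.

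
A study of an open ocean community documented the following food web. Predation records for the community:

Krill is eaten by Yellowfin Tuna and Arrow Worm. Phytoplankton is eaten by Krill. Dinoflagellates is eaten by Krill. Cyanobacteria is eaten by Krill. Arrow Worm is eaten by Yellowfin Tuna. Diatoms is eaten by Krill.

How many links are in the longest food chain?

3 links

One longest chain: Phytoplankton → Krill → Arrow Worm → Yellowfin Tuna.
It has 4 species and 3 links.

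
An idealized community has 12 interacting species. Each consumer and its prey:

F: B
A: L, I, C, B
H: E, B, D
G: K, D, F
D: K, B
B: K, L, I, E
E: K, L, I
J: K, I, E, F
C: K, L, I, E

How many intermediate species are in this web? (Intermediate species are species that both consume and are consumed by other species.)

5

Intermediate species (has both prey and predators): E, C, B, D, F.
Count: 5.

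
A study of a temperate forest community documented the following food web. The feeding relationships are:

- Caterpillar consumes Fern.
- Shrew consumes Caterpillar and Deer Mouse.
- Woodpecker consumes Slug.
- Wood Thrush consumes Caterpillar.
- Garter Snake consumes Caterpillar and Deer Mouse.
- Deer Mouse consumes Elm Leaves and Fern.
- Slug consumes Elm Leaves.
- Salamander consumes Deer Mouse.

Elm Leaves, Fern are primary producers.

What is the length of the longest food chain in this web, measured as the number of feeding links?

One longest chain: Elm Leaves → Deer Mouse → Shrew.
It has 3 species and 2 links.

2 links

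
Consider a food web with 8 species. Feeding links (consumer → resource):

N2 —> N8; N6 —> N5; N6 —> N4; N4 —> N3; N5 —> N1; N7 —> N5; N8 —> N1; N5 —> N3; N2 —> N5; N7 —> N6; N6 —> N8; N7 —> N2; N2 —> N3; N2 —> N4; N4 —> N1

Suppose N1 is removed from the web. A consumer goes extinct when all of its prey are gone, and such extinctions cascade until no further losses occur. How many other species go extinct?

Remove N1.
Round 1: N8 (all prey gone) → extinct.
No further losses. Total secondary extinctions: 1.

1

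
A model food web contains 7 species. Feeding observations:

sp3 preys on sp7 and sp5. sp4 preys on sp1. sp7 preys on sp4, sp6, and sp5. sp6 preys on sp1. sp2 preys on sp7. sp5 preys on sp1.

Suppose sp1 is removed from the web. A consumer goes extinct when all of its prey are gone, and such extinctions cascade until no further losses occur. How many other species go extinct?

6

Remove sp1.
Round 1: sp6 (all prey gone), sp4 (all prey gone), sp5 (all prey gone) → extinct.
Round 2: sp7 (all prey gone) → extinct.
Round 3: sp3 (all prey gone), sp2 (all prey gone) → extinct.
No further losses. Total secondary extinctions: 6.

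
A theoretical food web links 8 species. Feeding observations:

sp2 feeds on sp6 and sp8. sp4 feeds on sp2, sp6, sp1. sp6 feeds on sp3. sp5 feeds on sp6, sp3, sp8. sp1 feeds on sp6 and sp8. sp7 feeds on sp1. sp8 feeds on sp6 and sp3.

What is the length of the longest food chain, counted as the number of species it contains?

5 species

One longest chain: sp3 → sp6 → sp8 → sp2 → sp4.
It has 5 species and 4 links.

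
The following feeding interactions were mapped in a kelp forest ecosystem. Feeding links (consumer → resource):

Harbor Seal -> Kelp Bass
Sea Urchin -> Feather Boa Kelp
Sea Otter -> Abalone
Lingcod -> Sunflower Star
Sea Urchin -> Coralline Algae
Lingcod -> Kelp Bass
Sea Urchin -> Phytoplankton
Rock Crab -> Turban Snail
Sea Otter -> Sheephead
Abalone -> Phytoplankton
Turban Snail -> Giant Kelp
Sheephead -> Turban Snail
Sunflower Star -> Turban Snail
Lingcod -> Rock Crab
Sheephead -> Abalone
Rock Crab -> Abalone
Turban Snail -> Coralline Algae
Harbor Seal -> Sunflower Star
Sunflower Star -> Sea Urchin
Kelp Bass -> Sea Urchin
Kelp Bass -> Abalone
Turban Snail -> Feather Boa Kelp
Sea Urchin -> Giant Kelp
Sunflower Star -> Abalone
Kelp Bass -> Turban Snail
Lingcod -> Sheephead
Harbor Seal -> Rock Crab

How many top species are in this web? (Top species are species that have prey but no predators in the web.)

3

Top species (has prey, but nothing eats it): Harbor Seal, Lingcod, Sea Otter.
Count: 3.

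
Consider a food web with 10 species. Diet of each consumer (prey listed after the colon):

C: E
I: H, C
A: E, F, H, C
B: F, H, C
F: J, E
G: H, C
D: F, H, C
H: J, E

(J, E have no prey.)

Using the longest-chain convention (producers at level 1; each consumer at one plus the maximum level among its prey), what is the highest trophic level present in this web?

3

Producers (level 1): J, E.
J → H → I gives I level 3.
No species has a prey at level 3, so no species reaches level 4.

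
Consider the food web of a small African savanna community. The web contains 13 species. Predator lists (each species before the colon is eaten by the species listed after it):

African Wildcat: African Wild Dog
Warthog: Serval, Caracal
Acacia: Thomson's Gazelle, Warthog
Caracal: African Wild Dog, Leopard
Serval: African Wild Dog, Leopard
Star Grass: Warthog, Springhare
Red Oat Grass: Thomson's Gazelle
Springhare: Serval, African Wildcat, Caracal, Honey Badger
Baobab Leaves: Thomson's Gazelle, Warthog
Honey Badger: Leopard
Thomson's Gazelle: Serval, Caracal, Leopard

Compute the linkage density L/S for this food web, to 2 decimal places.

L/S = 1.69

There are L = 22 links among S = 13 species.
L/S = 22/13 = 1.6923 ≈ 1.69.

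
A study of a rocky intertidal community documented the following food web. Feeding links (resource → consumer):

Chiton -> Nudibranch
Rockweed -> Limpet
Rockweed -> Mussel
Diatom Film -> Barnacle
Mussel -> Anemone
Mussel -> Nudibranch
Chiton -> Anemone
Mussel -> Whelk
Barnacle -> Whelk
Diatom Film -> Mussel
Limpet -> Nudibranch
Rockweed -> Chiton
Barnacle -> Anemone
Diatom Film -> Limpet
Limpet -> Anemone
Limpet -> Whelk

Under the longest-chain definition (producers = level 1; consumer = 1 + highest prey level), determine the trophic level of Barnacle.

Diatom Film is a producer → level 1.
Barnacle eats Diatom Film → level 2.

Trophic level 2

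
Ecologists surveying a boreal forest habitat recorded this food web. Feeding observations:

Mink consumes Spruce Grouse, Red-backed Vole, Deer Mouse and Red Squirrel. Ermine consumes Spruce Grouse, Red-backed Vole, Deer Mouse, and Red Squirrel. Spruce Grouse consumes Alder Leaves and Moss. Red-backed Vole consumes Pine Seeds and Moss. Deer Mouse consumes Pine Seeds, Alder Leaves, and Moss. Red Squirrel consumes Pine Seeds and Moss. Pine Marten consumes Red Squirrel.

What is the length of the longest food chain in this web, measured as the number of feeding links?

2 links

One longest chain: Pine Seeds → Red Squirrel → Pine Marten.
It has 3 species and 2 links.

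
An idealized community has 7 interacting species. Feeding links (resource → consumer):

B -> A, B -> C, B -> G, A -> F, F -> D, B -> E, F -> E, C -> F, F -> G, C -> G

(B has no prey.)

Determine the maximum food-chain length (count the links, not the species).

One longest chain: B → A → F → E.
It has 4 species and 3 links.

3 links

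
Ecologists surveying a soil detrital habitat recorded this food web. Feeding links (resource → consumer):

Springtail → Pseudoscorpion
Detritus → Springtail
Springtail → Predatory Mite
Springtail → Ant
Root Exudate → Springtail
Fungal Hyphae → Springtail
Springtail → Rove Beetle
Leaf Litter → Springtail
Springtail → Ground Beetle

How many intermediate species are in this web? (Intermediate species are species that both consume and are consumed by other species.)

Intermediate species (has both prey and predators): Springtail.
Count: 1.

1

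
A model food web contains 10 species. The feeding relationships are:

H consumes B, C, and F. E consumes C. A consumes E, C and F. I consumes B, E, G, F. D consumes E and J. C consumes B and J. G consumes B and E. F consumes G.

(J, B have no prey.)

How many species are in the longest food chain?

6 species

One longest chain: J → C → E → G → F → H.
It has 6 species and 5 links.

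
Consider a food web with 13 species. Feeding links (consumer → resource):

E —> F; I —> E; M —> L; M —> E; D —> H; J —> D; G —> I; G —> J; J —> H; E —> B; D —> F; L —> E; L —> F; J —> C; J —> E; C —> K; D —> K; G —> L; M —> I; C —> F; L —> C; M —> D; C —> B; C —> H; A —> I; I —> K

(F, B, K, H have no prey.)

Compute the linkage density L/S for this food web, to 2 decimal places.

There are L = 26 links among S = 13 species.
L/S = 26/13 = 2.0000 ≈ 2.00.

L/S = 2.00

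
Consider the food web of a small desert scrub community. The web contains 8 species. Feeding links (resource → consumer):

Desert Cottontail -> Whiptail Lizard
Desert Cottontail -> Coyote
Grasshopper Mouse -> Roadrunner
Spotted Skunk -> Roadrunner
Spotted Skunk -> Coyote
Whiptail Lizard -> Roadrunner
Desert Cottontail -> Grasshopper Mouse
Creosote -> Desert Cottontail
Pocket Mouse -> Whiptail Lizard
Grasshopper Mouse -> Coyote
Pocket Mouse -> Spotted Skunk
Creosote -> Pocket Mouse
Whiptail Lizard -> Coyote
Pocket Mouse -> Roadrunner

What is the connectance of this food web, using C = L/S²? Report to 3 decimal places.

The web has S = 8 species and L = 14 feeding links.
C = L / S² = 14 / 64 = 0.2188 ≈ 0.219.

C = 0.219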